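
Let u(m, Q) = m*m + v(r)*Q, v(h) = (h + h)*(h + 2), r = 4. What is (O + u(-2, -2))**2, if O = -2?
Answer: 8836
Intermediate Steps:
v(h) = 2*h*(2 + h) (v(h) = (2*h)*(2 + h) = 2*h*(2 + h))
u(m, Q) = m**2 + 48*Q (u(m, Q) = m*m + (2*4*(2 + 4))*Q = m**2 + (2*4*6)*Q = m**2 + 48*Q)
(O + u(-2, -2))**2 = (-2 + ((-2)**2 + 48*(-2)))**2 = (-2 + (4 - 96))**2 = (-2 - 92)**2 = (-94)**2 = 8836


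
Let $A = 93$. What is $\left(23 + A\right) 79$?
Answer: $9164$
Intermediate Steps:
$\left(23 + A\right) 79 = \left(23 + 93\right) 79 = 116 \cdot 79 = 9164$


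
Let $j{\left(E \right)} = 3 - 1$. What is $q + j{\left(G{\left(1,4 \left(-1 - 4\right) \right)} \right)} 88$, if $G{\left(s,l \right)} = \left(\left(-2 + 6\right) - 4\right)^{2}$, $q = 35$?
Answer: $211$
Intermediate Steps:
$G{\left(s,l \right)} = 0$ ($G{\left(s,l \right)} = \left(4 - 4\right)^{2} = 0^{2} = 0$)
$j{\left(E \right)} = 2$ ($j{\left(E \right)} = 3 - 1 = 2$)
$q + j{\left(G{\left(1,4 \left(-1 - 4\right) \right)} \right)} 88 = 35 + 2 \cdot 88 = 35 + 176 = 211$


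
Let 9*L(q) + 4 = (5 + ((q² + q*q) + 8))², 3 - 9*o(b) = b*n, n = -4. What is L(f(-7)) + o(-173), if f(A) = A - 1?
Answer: 2132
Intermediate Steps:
o(b) = ⅓ + 4*b/9 (o(b) = ⅓ - b*(-4)/9 = ⅓ - (-4)*b/9 = ⅓ + 4*b/9)
f(A) = -1 + A
L(q) = -4/9 + (13 + 2*q²)²/9 (L(q) = -4/9 + (5 + ((q² + q*q) + 8))²/9 = -4/9 + (5 + ((q² + q²) + 8))²/9 = -4/9 + (5 + (2*q² + 8))²/9 = -4/9 + (5 + (8 + 2*q²))²/9 = -4/9 + (13 + 2*q²)²/9)
L(f(-7)) + o(-173) = (-4/9 + (13 + 2*(-1 - 7)²)²/9) + (⅓ + (4/9)*(-173)) = (-4/9 + (13 + 2*(-8)²)²/9) + (⅓ - 692/9) = (-4/9 + (13 + 2*64)²/9) - 689/9 = (-4/9 + (13 + 128)²/9) - 689/9 = (-4/9 + (⅑)*141²) - 689/9 = (-4/9 + (⅑)*19881) - 689/9 = (-4/9 + 2209) - 689/9 = 19877/9 - 689/9 = 2132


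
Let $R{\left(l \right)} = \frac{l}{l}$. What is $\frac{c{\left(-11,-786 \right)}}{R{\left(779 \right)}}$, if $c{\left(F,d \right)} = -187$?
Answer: $-187$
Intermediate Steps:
$R{\left(l \right)} = 1$
$\frac{c{\left(-11,-786 \right)}}{R{\left(779 \right)}} = - \frac{187}{1} = \left(-187\right) 1 = -187$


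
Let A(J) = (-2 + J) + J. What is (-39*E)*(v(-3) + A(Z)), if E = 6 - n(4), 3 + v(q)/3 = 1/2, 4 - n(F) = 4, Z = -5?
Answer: 4563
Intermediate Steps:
n(F) = 0 (n(F) = 4 - 1*4 = 4 - 4 = 0)
A(J) = -2 + 2*J
v(q) = -15/2 (v(q) = -9 + 3/2 = -15/2)
E = 6 (E = 6 - 1*0 = 6 + 0 = 6)
(-39*E)*(v(-3) + A(Z)) = (-39*6)*(-15/2 + (-2 + 2*(-5))) = -234*(-15/2 + (-2 - 10)) = -234*(-15/2 - 12) = -234*(-39/2) = 4563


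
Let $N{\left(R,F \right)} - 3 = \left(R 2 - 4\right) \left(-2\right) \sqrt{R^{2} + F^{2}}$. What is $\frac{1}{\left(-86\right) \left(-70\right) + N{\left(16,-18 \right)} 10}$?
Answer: $- \frac{121}{2905710} - \frac{56 \sqrt{145}}{7264275} \approx -0.00013447$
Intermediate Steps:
$N{\left(R,F \right)} = 3 + \sqrt{F^{2} + R^{2}} \left(8 - 4 R\right)$ ($N{\left(R,F \right)} = 3 + \left(R 2 - 4\right) \left(-2\right) \sqrt{R^{2} + F^{2}} = 3 + \left(2 R - 4\right) \left(-2\right) \sqrt{F^{2} + R^{2}} = 3 + \left(-4 + 2 R\right) \left(-2\right) \sqrt{F^{2} + R^{2}} = 3 + \left(8 - 4 R\right) \sqrt{F^{2} + R^{2}} = 3 + \sqrt{F^{2} + R^{2}} \left(8 - 4 R\right)$)
$\frac{1}{\left(-86\right) \left(-70\right) + N{\left(16,-18 \right)} 10} = \frac{1}{\left(-86\right) \left(-70\right) + \left(3 + 8 \sqrt{\left(-18\right)^{2} + 16^{2}} - 64 \sqrt{\left(-18\right)^{2} + 16^{2}}\right) 10} = \frac{1}{6020 + \left(3 + 8 \sqrt{324 + 256} - 64 \sqrt{324 + 256}\right) 10} = \frac{1}{6020 + \left(3 + 8 \sqrt{580} - 64 \sqrt{580}\right) 10} = \frac{1}{6020 + \left(3 + 8 \cdot 2 \sqrt{145} - 64 \cdot 2 \sqrt{145}\right) 10} = \frac{1}{6020 + \left(3 + 16 \sqrt{145} - 128 \sqrt{145}\right) 10} = \frac{1}{6020 + \left(3 - 112 \sqrt{145}\right) 10} = \frac{1}{6020 + \left(30 - 1120 \sqrt{145}\right)} = \frac{1}{6050 - 1120 \sqrt{145}}$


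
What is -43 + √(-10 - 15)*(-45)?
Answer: -43 - 225*I ≈ -43.0 - 225.0*I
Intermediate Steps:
-43 + √(-10 - 15)*(-45) = -43 + √(-25)*(-45) = -43 + (5*I)*(-45) = -43 - 225*I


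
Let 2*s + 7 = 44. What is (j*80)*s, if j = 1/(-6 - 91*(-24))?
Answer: 185/291 ≈ 0.63574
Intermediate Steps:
s = 37/2 (s = -7/2 + (½)*44 = -7/2 + 22 = 37/2 ≈ 18.500)
j = 1/2328 (j = -1/24/(-97) = -1/97*(-1/24) = 1/2328 ≈ 0.00042955)
(j*80)*s = ((1/2328)*80)*(37/2) = (10/291)*(37/2) = 185/291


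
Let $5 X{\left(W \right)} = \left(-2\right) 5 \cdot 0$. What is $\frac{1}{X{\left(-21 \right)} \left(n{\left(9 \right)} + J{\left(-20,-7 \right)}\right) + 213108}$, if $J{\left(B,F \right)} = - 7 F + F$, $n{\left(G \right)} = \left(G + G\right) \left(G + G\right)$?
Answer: $\frac{1}{213108} \approx 4.6925 \cdot 10^{-6}$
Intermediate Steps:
$n{\left(G \right)} = 4 G^{2}$ ($n{\left(G \right)} = 2 G 2 G = 4 G^{2}$)
$J{\left(B,F \right)} = - 6 F$
$X{\left(W \right)} = 0$ ($X{\left(W \right)} = \frac{\left(-2\right) 5 \cdot 0}{5} = \frac{\left(-10\right) 0}{5} = \frac{1}{5} \cdot 0 = 0$)
$\frac{1}{X{\left(-21 \right)} \left(n{\left(9 \right)} + J{\left(-20,-7 \right)}\right) + 213108} = \frac{1}{0 \left(4 \cdot 9^{2} - -42\right) + 213108} = \frac{1}{0 \left(4 \cdot 81 + 42\right) + 213108} = \frac{1}{0 \left(324 + 42\right) + 213108} = \frac{1}{0 \cdot 366 + 213108} = \frac{1}{0 + 213108} = \frac{1}{213108}$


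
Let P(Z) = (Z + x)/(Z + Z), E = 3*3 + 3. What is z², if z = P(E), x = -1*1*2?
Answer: 25/144 ≈ 0.17361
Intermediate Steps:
x = -2 (x = -1*2 = -2)
E = 12 (E = 9 + 3 = 12)
P(Z) = (-2 + Z)/(2*Z) (P(Z) = (Z - 2)/(Z + Z) = (-2 + Z)/((2*Z)) = (-2 + Z)*(1/(2*Z)) = (-2 + Z)/(2*Z))
z = 5/12 (z = (½)*(-2 + 12)/12 = (½)*(1/12)*10 = 5/12 ≈ 0.41667)
z² = (5/12)² = 25/144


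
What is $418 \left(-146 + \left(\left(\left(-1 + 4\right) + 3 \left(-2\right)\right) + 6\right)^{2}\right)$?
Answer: $-57266$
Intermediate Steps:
$418 \left(-146 + \left(\left(\left(-1 + 4\right) + 3 \left(-2\right)\right) + 6\right)^{2}\right) = 418 \left(-146 + \left(\left(3 - 6\right) + 6\right)^{2}\right) = 418 \left(-146 + \left(-3 + 6\right)^{2}\right) = 418 \left(-146 + 3^{2}\right) = 418 \left(-146 + 9\right) = 418 \left(-137\right) = -57266$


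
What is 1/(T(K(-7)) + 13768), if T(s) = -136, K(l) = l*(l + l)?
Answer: 1/13632 ≈ 7.3357e-5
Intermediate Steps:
K(l) = 2*l² (K(l) = l*(2*l) = 2*l²)
1/(T(K(-7)) + 13768) = 1/(-136 + 13768) = 1/13632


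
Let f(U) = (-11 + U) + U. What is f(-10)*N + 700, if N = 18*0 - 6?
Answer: 886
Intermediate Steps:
f(U) = -11 + 2*U
N = -6 (N = 0 - 6 = -6)
f(-10)*N + 700 = (-11 + 2*(-10))*(-6) + 700 = (-11 - 20)*(-6) + 700 = -31*(-6) + 700 = 186 + 700 = 886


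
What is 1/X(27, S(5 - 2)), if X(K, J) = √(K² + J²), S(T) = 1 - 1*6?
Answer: √754/754 ≈ 0.036418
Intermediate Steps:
S(T) = -5 (S(T) = 1 - 6 = -5)
X(K, J) = √(J² + K²)
1/X(27, S(5 - 2)) = 1/(√((-5)² + 27²)) = 1/(√(25 + 729)) = 1/(√754) = √754/754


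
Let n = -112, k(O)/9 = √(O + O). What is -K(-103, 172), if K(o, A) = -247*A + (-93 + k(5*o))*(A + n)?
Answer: 48064 - 540*I*√1030 ≈ 48064.0 - 17331.0*I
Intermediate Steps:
k(O) = 9*√2*√O (k(O) = 9*√(O + O) = 9*√(2*O) = 9*(√2*√O) = 9*√2*√O)
K(o, A) = -247*A + (-112 + A)*(-93 + 9*√10*√o) (K(o, A) = -247*A + (-93 + 9*√2*√(5*o))*(A - 112) = -247*A + (-93 + 9*√2*(√5*√o))*(-112 + A) = -247*A + (-93 + 9*√10*√o)*(-112 + A) = -247*A + (-112 + A)*(-93 + 9*√10*√o))
-K(-103, 172) = -(10416 - 340*172 - 1008*√10*√(-103) + 9*172*√10*√(-103)) = -(10416 - 58480 - 1008*√10*I*√103 + 9*172*√10*(I*√103)) = -(10416 - 58480 - 1008*I*√1030 + 1548*I*√1030) = -(-48064 + 540*I*√1030) = 48064 - 540*I*√1030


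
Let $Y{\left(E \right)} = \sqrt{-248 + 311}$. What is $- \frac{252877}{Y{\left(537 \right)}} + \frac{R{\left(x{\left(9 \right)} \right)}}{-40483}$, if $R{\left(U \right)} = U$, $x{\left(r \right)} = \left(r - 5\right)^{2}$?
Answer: $- \frac{16}{40483} - \frac{252877 \sqrt{7}}{21} \approx -31860.0$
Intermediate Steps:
$x{\left(r \right)} = \left(-5 + r\right)^{2}$
$Y{\left(E \right)} = 3 \sqrt{7}$ ($Y{\left(E \right)} = \sqrt{63} = 3 \sqrt{7}$)
$- \frac{252877}{Y{\left(537 \right)}} + \frac{R{\left(x{\left(9 \right)} \right)}}{-40483} = - \frac{252877}{3 \sqrt{7}} + \frac{\left(-5 + 9\right)^{2}}{-40483} = - 252877 \frac{\sqrt{7}}{21} + 4^{2} \left(- \frac{1}{40483}\right) = - \frac{252877 \sqrt{7}}{21} + 16 \left(- \frac{1}{40483}\right) = - \frac{252877 \sqrt{7}}{21} - \frac{16}{40483} = - \frac{16}{40483} - \frac{252877 \sqrt{7}}{21}$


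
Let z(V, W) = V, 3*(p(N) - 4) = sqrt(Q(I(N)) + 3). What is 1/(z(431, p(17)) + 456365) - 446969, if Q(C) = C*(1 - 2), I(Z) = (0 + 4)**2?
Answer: -204173651323/456796 ≈ -4.4697e+5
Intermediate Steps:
I(Z) = 16 (I(Z) = 4**2 = 16)
Q(C) = -C (Q(C) = C*(-1) = -C)
p(N) = 4 + I*sqrt(13)/3 (p(N) = 4 + sqrt(-1*16 + 3)/3 = 4 + sqrt(-16 + 3)/3 = 4 + sqrt(-13)/3 = 4 + (I*sqrt(13))/3 = 4 + I*sqrt(13)/3)
1/(z(431, p(17)) + 456365) - 446969 = 1/(431 + 456365) - 446969 = 1/456796 - 446969 = -204173651323/456796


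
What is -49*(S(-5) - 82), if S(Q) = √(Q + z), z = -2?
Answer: 4018 - 49*I*√7 ≈ 4018.0 - 129.64*I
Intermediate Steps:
S(Q) = √(-2 + Q) (S(Q) = √(Q - 2) = √(-2 + Q))
-49*(S(-5) - 82) = -49*(√(-2 - 5) - 82) = -49*(√(-7) - 82) = -49*(I*√7 - 82) = -49*(-82 + I*√7) = 4018 - 49*I*√7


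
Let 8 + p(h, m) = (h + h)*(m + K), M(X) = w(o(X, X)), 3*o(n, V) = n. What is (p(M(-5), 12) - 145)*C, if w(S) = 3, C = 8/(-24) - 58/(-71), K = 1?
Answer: -2575/71 ≈ -36.268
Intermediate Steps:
C = 103/213 (C = 8*(-1/24) - 58*(-1/71) = -1/3 + 58/71 = 103/213 ≈ 0.48357)
o(n, V) = n/3
M(X) = 3
p(h, m) = -8 + 2*h*(1 + m) (p(h, m) = -8 + (h + h)*(m + 1) = -8 + (2*h)*(1 + m) = -8 + 2*h*(1 + m))
(p(M(-5), 12) - 145)*C = ((-8 + 2*3 + 2*3*12) - 145)*(103/213) = ((-8 + 6 + 72) - 145)*(103/213) = (70 - 145)*(103/213) = -75*103/213 = -2575/71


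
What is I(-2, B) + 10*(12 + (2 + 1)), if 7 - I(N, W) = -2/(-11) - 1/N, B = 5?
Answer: 3439/22 ≈ 156.32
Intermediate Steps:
I(N, W) = 75/11 + 1/N (I(N, W) = 7 - (-2/(-11) - 1/N) = 7 - (-2*(-1/11) - 1/N) = 7 - (2/11 - 1/N) = 7 + (-2/11 + 1/N) = 75/11 + 1/N)
I(-2, B) + 10*(12 + (2 + 1)) = (75/11 + 1/(-2)) + 10*(12 + (2 + 1)) = (75/11 - 1/2) + 10*(12 + 3) = 139/22 + 10*15 = 139/22 + 150 = 3439/22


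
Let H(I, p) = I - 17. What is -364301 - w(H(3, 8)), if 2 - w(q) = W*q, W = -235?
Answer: -361013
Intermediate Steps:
H(I, p) = -17 + I
w(q) = 2 + 235*q (w(q) = 2 - (-235)*q = 2 + 235*q)
-364301 - w(H(3, 8)) = -364301 - (2 + 235*(-17 + 3)) = -364301 - (2 + 235*(-14)) = -364301 - (2 - 3290) = -364301 - 1*(-3288) = -364301 + 3288 = -361013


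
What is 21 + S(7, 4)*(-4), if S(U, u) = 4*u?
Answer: -43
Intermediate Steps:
21 + S(7, 4)*(-4) = 21 + (4*4)*(-4) = 21 + 16*(-4) = 21 - 64 = -43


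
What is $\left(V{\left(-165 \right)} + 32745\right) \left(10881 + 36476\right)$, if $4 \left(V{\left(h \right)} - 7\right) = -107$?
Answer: $\frac{6199078657}{4} \approx 1.5498 \cdot 10^{9}$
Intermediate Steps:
$V{\left(h \right)} = - \frac{79}{4}$ ($V{\left(h \right)} = 7 + \frac{1}{4} \left(-107\right) = 7 - \frac{107}{4} = - \frac{79}{4}$)
$\left(V{\left(-165 \right)} + 32745\right) \left(10881 + 36476\right) = \left(- \frac{79}{4} + 32745\right) \left(10881 + 36476\right) = \frac{130901}{4} \cdot 47357 = \frac{6199078657}{4}$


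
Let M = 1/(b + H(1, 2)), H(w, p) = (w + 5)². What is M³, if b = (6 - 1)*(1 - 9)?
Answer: -1/64 ≈ -0.015625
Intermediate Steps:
b = -40 (b = 5*(-8) = -40)
H(w, p) = (5 + w)²
M = -¼ (M = 1/(-40 + (5 + 1)²) = 1/(-40 + 6²) = 1/(-40 + 36) = 1/(-4) = -¼ ≈ -0.25000)
M³ = (-¼)³ = -1/64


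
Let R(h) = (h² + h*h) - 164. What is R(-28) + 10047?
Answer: 11451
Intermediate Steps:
R(h) = -164 + 2*h² (R(h) = (h² + h²) - 164 = 2*h² - 164 = -164 + 2*h²)
R(-28) + 10047 = (-164 + 2*(-28)²) + 10047 = (-164 + 2*784) + 10047 = (-164 + 1568) + 10047 = 1404 + 10047 = 11451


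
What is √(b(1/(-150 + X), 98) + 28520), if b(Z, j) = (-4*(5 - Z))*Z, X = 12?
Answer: √135784411/69 ≈ 168.88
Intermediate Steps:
b(Z, j) = Z*(-20 + 4*Z) (b(Z, j) = (-20 + 4*Z)*Z = Z*(-20 + 4*Z))
√(b(1/(-150 + X), 98) + 28520) = √(4*(-5 + 1/(-150 + 12))/(-150 + 12) + 28520) = √(4*(-5 + 1/(-138))/(-138) + 28520) = √(4*(-1/138)*(-5 - 1/138) + 28520) = √(4*(-1/138)*(-691/138) + 28520) = √(691/4761 + 28520) = √(135784411/4761) = √135784411/69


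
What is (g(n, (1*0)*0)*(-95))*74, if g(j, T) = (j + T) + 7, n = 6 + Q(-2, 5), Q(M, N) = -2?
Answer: -77330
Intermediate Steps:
n = 4 (n = 6 - 2 = 4)
g(j, T) = 7 + T + j (g(j, T) = (T + j) + 7 = 7 + T + j)
(g(n, (1*0)*0)*(-95))*74 = ((7 + (1*0)*0 + 4)*(-95))*74 = ((7 + 0*0 + 4)*(-95))*74 = ((7 + 0 + 4)*(-95))*74 = (11*(-95))*74 = -1045*74 = -77330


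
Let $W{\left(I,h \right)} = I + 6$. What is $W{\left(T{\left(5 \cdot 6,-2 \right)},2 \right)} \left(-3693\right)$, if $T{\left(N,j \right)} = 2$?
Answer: $-29544$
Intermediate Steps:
$W{\left(I,h \right)} = 6 + I$
$W{\left(T{\left(5 \cdot 6,-2 \right)},2 \right)} \left(-3693\right) = \left(6 + 2\right) \left(-3693\right) = 8 \left(-3693\right) = -29544$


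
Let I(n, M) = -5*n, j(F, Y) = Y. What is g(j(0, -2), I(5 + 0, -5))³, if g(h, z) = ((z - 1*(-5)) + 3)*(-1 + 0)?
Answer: 4913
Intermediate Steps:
g(h, z) = -8 - z (g(h, z) = ((z + 5) + 3)*(-1) = ((5 + z) + 3)*(-1) = (8 + z)*(-1) = -8 - z)
g(j(0, -2), I(5 + 0, -5))³ = (-8 - (-5)*(5 + 0))³ = (-8 - (-5)*5)³ = (-8 - 1*(-25))³ = (-8 + 25)³ = 17³ = 4913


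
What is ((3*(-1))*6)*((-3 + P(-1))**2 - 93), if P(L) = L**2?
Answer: 1602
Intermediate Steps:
((3*(-1))*6)*((-3 + P(-1))**2 - 93) = ((3*(-1))*6)*((-3 + (-1)**2)**2 - 93) = (-3*6)*((-3 + 1)**2 - 93) = -18*((-2)**2 - 93) = -18*(4 - 93) = -18*(-89) = 1602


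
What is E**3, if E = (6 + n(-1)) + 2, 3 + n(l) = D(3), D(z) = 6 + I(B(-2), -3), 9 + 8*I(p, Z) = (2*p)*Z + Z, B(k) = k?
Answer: 1331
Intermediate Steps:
I(p, Z) = -9/8 + Z/8 + Z*p/4 (I(p, Z) = -9/8 + ((2*p)*Z + Z)/8 = -9/8 + (2*Z*p + Z)/8 = -9/8 + (Z + 2*Z*p)/8 = -9/8 + (Z/8 + Z*p/4) = -9/8 + Z/8 + Z*p/4)
D(z) = 6 (D(z) = 6 + (-9/8 + (1/8)*(-3) + (1/4)*(-3)*(-2)) = 6 + (-9/8 - 3/8 + 3/2) = 6 + 0 = 6)
n(l) = 3 (n(l) = -3 + 6 = 3)
E = 11 (E = (6 + 3) + 2 = 9 + 2 = 11)
E**3 = 11**3 = 1331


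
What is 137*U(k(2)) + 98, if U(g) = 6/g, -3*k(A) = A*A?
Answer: -1037/2 ≈ -518.50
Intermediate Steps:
k(A) = -A**2/3 (k(A) = -A*A/3 = -A**2/3)
137*U(k(2)) + 98 = 137*(6/((-1/3*2**2))) + 98 = 137*(6/((-1/3*4))) + 98 = 137*(6/(-4/3)) + 98 = 137*(6*(-3/4)) + 98 = 137*(-9/2) + 98 = -1233/2 + 98 = -1037/2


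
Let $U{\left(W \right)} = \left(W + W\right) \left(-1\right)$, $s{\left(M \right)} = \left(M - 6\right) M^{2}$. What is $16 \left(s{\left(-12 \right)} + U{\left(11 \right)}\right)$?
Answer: $-41824$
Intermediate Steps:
$s{\left(M \right)} = M^{2} \left(-6 + M\right)$ ($s{\left(M \right)} = \left(M - 6\right) M^{2} = \left(-6 + M\right) M^{2} = M^{2} \left(-6 + M\right)$)
$U{\left(W \right)} = - 2 W$ ($U{\left(W \right)} = 2 W \left(-1\right) = - 2 W$)
$16 \left(s{\left(-12 \right)} + U{\left(11 \right)}\right) = 16 \left(\left(-12\right)^{2} \left(-6 - 12\right) - 22\right) = 16 \left(144 \left(-18\right) - 22\right) = 16 \left(-2592 - 22\right) = 16 \left(-2614\right) = -41824$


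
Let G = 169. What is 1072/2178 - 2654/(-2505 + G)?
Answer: 2071151/1271952 ≈ 1.6283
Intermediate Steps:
1072/2178 - 2654/(-2505 + G) = 1072/2178 - 2654/(-2505 + 169) = 1072*(1/2178) - 2654/(-2336) = 536/1089 - 2654*(-1/2336) = 536/1089 + 1327/1168 = 2071151/1271952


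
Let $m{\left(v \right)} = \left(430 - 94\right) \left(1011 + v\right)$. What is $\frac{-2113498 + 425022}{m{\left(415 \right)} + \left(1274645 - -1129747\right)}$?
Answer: $- \frac{422119}{720882} \approx -0.58556$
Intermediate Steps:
$m{\left(v \right)} = 339696 + 336 v$ ($m{\left(v \right)} = 336 \left(1011 + v\right) = 339696 + 336 v$)
$\frac{-2113498 + 425022}{m{\left(415 \right)} + \left(1274645 - -1129747\right)} = \frac{-2113498 + 425022}{\left(339696 + 336 \cdot 415\right) + \left(1274645 - -1129747\right)} = - \frac{1688476}{\left(339696 + 139440\right) + \left(1274645 + 1129747\right)} = - \frac{1688476}{479136 + 2404392} = - \frac{1688476}{2883528} = \left(-1688476\right) \frac{1}{2883528} = - \frac{422119}{720882}$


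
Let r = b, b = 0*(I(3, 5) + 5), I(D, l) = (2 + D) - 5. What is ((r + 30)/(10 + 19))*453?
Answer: 13590/29 ≈ 468.62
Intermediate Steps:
I(D, l) = -3 + D
b = 0 (b = 0*((-3 + 3) + 5) = 0*(0 + 5) = 0*5 = 0)
r = 0
((r + 30)/(10 + 19))*453 = ((0 + 30)/(10 + 19))*453 = (30/29)*453 = 13590/29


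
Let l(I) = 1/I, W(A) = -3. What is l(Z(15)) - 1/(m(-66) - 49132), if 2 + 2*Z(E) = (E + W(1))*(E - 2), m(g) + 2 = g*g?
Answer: 44855/3447906 ≈ 0.013009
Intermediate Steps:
m(g) = -2 + g² (m(g) = -2 + g*g = -2 + g²)
Z(E) = -1 + (-3 + E)*(-2 + E)/2 (Z(E) = -1 + ((E - 3)*(E - 2))/2 = -1 + ((-3 + E)*(-2 + E))/2 = -1 + (-3 + E)*(-2 + E)/2)
l(Z(15)) - 1/(m(-66) - 49132) = 1/(2 + (½)*15² - 5/2*15) - 1/((-2 + (-66)²) - 49132) = 1/(2 + (½)*225 - 75/2) - 1/((-2 + 4356) - 49132) = 1/(2 + 225/2 - 75/2) - 1/(4354 - 49132) = 1/77 - 1/(-44778) = 1/77 - 1*(-1/44778) = 1/77 + 1/44778 = 44855/3447906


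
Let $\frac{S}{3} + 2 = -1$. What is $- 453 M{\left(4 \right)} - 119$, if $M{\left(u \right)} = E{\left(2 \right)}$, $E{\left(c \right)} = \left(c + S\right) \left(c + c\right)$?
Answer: $12565$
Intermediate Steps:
$S = -9$ ($S = -6 + 3 \left(-1\right) = -6 - 3 = -9$)
$E{\left(c \right)} = 2 c \left(-9 + c\right)$ ($E{\left(c \right)} = \left(c - 9\right) \left(c + c\right) = \left(-9 + c\right) 2 c = 2 c \left(-9 + c\right)$)
$M{\left(u \right)} = -28$ ($M{\left(u \right)} = 2 \cdot 2 \left(-9 + 2\right) = 2 \cdot 2 \left(-7\right) = -28$)
$- 453 M{\left(4 \right)} - 119 = \left(-453\right) \left(-28\right) - 119 = 12684 - 119 = 12565$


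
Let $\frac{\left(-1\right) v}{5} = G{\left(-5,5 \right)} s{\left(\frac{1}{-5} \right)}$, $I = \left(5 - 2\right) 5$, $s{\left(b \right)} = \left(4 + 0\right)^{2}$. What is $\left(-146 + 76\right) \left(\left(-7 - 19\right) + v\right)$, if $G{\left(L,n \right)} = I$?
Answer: $85820$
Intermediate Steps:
$s{\left(b \right)} = 16$ ($s{\left(b \right)} = 4^{2} = 16$)
$I = 15$ ($I = 3 \cdot 5 = 15$)
$G{\left(L,n \right)} = 15$
$v = -1200$ ($v = - 5 \cdot 15 \cdot 16 = \left(-5\right) 240 = -1200$)
$\left(-146 + 76\right) \left(\left(-7 - 19\right) + v\right) = \left(-146 + 76\right) \left(\left(-7 - 19\right) - 1200\right) = - 70 \left(-26 - 1200\right) = \left(-70\right) \left(-1226\right) = 85820$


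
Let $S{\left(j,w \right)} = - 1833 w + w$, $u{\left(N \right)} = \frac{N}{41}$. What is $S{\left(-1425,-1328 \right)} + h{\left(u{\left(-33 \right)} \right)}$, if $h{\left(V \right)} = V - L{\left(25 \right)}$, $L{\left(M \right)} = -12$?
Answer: $\frac{99749195}{41} \approx 2.4329 \cdot 10^{6}$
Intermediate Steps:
$u{\left(N \right)} = \frac{N}{41}$ ($u{\left(N \right)} = N \frac{1}{41} = \frac{N}{41}$)
$S{\left(j,w \right)} = - 1832 w$
$h{\left(V \right)} = 12 + V$ ($h{\left(V \right)} = V - -12 = V + 12 = 12 + V$)
$S{\left(-1425,-1328 \right)} + h{\left(u{\left(-33 \right)} \right)} = \left(-1832\right) \left(-1328\right) + \left(12 + \frac{1}{41} \left(-33\right)\right) = 2432896 + \left(12 - \frac{33}{41}\right) = 2432896 + \frac{459}{41} = \frac{99749195}{41}$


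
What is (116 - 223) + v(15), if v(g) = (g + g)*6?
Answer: 73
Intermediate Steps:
v(g) = 12*g (v(g) = (2*g)*6 = 12*g)
(116 - 223) + v(15) = (116 - 223) + 12*15 = -107 + 180 = 73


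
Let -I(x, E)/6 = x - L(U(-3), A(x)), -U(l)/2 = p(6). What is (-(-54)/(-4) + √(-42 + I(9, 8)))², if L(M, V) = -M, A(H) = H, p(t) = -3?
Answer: 201/4 - 54*I*√33 ≈ 50.25 - 310.21*I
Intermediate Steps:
U(l) = 6 (U(l) = -2*(-3) = 6)
I(x, E) = -36 - 6*x (I(x, E) = -6*(x - (-1)*6) = -6*(x - 1*(-6)) = -6*(x + 6) = -6*(6 + x) = -36 - 6*x)
(-(-54)/(-4) + √(-42 + I(9, 8)))² = (-(-54)/(-4) + √(-42 + (-36 - 6*9)))² = (-(-54)*(-1)/4 + √(-42 + (-36 - 54)))² = (-18*¾ + √(-42 - 90))² = (-27/2 + √(-132))² = (-27/2 + 2*I*√33)²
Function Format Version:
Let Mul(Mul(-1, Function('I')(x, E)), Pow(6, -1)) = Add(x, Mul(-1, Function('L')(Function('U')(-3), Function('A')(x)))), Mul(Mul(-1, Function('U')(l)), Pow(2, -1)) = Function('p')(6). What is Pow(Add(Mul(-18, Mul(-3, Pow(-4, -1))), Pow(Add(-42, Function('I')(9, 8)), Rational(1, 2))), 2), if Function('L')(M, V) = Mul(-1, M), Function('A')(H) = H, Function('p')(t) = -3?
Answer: Add(Rational(201, 4), Mul(-54, I, Pow(33, Rational(1, 2)))) ≈ Add(50.250, Mul(-310.21, I))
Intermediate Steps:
Function('U')(l) = 6 (Function('U')(l) = Mul(-2, -3) = 6)
Function('I')(x, E) = Add(-36, Mul(-6, x)) (Function('I')(x, E) = Mul(-6, Add(x, Mul(-1, Mul(-1, 6)))) = Mul(-6, Add(x, Mul(-1, -6))) = Mul(-6, Add(x, 6)) = Mul(-6, Add(6, x)) = Add(-36, Mul(-6, x)))
Pow(Add(Mul(-18, Mul(-3, Pow(-4, -1))), Pow(Add(-42, Function('I')(9, 8)), Rational(1, 2))), 2) = Pow(Add(Mul(-18, Mul(-3, Pow(-4, -1))), Pow(Add(-42, Add(-36, Mul(-6, 9))), Rational(1, 2))), 2) = Pow(Add(Mul(-18, Mul(-3, Rational(-1, 4))), Pow(Add(-42, Add(-36, -54)), Rational(1, 2))), 2) = Pow(Add(Mul(-18, Rational(3, 4)), Pow(Add(-42, -90), Rational(1, 2))), 2) = Pow(Add(Rational(-27, 2), Pow(-132, Rational(1, 2))), 2) = Pow(Add(Rational(-27, 2), Mul(2, I, Pow(33, Rational(1, 2)))), 2)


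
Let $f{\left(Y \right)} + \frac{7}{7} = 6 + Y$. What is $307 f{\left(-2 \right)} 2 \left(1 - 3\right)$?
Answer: $-3684$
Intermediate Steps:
$f{\left(Y \right)} = 5 + Y$ ($f{\left(Y \right)} = -1 + \left(6 + Y\right) = 5 + Y$)
$307 f{\left(-2 \right)} 2 \left(1 - 3\right) = 307 \left(5 - 2\right) 2 \left(1 - 3\right) = 307 \cdot 3 \cdot 2 \left(-2\right) = 307 \cdot 3 \left(-4\right) = 307 \left(-12\right) = -3684$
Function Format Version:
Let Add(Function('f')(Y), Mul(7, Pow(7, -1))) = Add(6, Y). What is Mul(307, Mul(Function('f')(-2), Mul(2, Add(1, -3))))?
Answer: -3684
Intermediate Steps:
Function('f')(Y) = Add(5, Y) (Function('f')(Y) = Add(-1, Add(6, Y)) = Add(5, Y))
Mul(307, Mul(Function('f')(-2), Mul(2, Add(1, -3)))) = Mul(307, Mul(Add(5, -2), Mul(2, Add(1, -3)))) = Mul(307, Mul(3, Mul(2, -2))) = Mul(307, Mul(3, -4)) = Mul(307, -12) = -3684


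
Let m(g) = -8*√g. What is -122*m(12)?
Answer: 1952*√3 ≈ 3381.0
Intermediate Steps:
-122*m(12) = -(-976)*√12 = -(-976)*2*√3 = -(-1952)*√3 = 1952*√3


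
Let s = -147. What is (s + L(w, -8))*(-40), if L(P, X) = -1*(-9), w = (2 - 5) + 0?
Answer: 5520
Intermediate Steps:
w = -3 (w = -3 + 0 = -3)
L(P, X) = 9
(s + L(w, -8))*(-40) = (-147 + 9)*(-40) = -138*(-40) = 5520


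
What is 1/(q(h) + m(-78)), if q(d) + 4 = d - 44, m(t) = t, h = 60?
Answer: -1/66 ≈ -0.015152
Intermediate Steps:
q(d) = -48 + d (q(d) = -4 + (d - 44) = -4 + (-44 + d) = -48 + d)
1/(q(h) + m(-78)) = 1/((-48 + 60) - 78) = 1/(12 - 78) = 1/(-66) = -1/66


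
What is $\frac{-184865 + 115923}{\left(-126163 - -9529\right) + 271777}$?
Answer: $- \frac{68942}{155143} \approx -0.44438$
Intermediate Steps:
$\frac{-184865 + 115923}{\left(-126163 - -9529\right) + 271777} = - \frac{68942}{\left(-126163 + 9529\right) + 271777} = - \frac{68942}{-116634 + 271777} = - \frac{68942}{155143}$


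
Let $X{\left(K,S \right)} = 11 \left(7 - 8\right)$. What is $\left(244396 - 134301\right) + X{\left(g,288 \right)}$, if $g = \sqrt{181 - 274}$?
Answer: $110084$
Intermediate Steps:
$g = i \sqrt{93}$ ($g = \sqrt{-93} = i \sqrt{93} \approx 9.6436 i$)
$X{\left(K,S \right)} = -11$ ($X{\left(K,S \right)} = 11 \left(-1\right) = -11$)
$\left(244396 - 134301\right) + X{\left(g,288 \right)} = \left(244396 - 134301\right) - 11 = 110095 - 11 = 110084$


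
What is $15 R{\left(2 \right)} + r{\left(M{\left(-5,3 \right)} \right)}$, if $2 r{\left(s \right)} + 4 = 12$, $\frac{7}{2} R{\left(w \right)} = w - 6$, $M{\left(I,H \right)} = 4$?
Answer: $- \frac{92}{7} \approx -13.143$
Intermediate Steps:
$R{\left(w \right)} = - \frac{12}{7} + \frac{2 w}{7}$ ($R{\left(w \right)} = \frac{2 \left(w - 6\right)}{7} = \frac{2 \left(-6 + w\right)}{7} = - \frac{12}{7} + \frac{2 w}{7}$)
$r{\left(s \right)} = 4$ ($r{\left(s \right)} = -2 + \frac{1}{2} \cdot 12 = -2 + 6 = 4$)
$15 R{\left(2 \right)} + r{\left(M{\left(-5,3 \right)} \right)} = 15 \left(- \frac{12}{7} + \frac{2}{7} \cdot 2\right) + 4 = 15 \left(- \frac{12}{7} + \frac{4}{7}\right) + 4 = 15 \left(- \frac{8}{7}\right) + 4 = - \frac{120}{7} + 4 = - \frac{92}{7}$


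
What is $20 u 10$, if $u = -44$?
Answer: $-8800$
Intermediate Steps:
$20 u 10 = 20 \left(-44\right) 10 = \left(-880\right) 10 = -8800$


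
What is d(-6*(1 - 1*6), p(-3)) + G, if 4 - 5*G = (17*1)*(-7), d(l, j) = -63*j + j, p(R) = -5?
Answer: 1673/5 ≈ 334.60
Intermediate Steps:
d(l, j) = -62*j
G = 123/5 (G = 4/5 - 17*1*(-7)/5 = 4/5 - 17*(-7)/5 = 4/5 - 1/5*(-119) = 4/5 + 119/5 = 123/5 ≈ 24.600)
d(-6*(1 - 1*6), p(-3)) + G = -62*(-5) + 123/5 = 310 + 123/5 = 1673/5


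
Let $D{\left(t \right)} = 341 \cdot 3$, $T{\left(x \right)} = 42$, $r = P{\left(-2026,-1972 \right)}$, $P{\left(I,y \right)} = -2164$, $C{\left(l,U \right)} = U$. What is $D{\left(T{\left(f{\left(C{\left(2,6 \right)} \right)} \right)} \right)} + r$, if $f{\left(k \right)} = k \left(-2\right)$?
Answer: $-1141$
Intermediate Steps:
$r = -2164$
$f{\left(k \right)} = - 2 k$
$D{\left(t \right)} = 1023$
$D{\left(T{\left(f{\left(C{\left(2,6 \right)} \right)} \right)} \right)} + r = 1023 - 2164 = -1141$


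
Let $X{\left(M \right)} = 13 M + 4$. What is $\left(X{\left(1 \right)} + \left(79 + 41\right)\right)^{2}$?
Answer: $18769$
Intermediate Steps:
$X{\left(M \right)} = 4 + 13 M$
$\left(X{\left(1 \right)} + \left(79 + 41\right)\right)^{2} = \left(\left(4 + 13 \cdot 1\right) + \left(79 + 41\right)\right)^{2} = \left(\left(4 + 13\right) + 120\right)^{2} = \left(17 + 120\right)^{2} = 137^{2} = 18769$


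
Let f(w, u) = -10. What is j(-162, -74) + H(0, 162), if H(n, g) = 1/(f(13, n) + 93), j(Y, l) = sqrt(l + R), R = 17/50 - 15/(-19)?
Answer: 1/83 + I*sqrt(2630626)/190 ≈ 0.012048 + 8.5364*I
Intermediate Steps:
R = 1073/950 (R = 17*(1/50) - 15*(-1/19) = 17/50 + 15/19 = 1073/950 ≈ 1.1295)
j(Y, l) = sqrt(1073/950 + l) (j(Y, l) = sqrt(l + 1073/950) = sqrt(1073/950 + l))
H(n, g) = 1/83 (H(n, g) = 1/(-10 + 93) = 1/83)
j(-162, -74) + H(0, 162) = sqrt(40774 + 36100*(-74))/190 + 1/83 = sqrt(40774 - 2671400)/190 + 1/83 = sqrt(-2630626)/190 + 1/83 = (I*sqrt(2630626))/190 + 1/83 = I*sqrt(2630626)/190 + 1/83 = 1/83 + I*sqrt(2630626)/190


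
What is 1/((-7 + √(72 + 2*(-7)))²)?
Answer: (7 - √58)⁻² ≈ 2.6373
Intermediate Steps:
1/((-7 + √(72 + 2*(-7)))²) = 1/((-7 + √(72 - 14))²) = 1/((-7 + √58)²) = (-7 + √58)⁻²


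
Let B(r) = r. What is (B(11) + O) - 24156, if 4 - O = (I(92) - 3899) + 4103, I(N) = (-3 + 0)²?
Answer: -24354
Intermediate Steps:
I(N) = 9 (I(N) = (-3)² = 9)
O = -209 (O = 4 - ((9 - 3899) + 4103) = 4 - (-3890 + 4103) = 4 - 1*213 = 4 - 213 = -209)
(B(11) + O) - 24156 = (11 - 209) - 24156 = -198 - 24156 = -24354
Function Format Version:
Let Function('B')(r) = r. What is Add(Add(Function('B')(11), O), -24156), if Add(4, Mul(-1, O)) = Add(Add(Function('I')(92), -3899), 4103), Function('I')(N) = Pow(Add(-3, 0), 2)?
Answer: -24354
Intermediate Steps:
Function('I')(N) = 9 (Function('I')(N) = Pow(-3, 2) = 9)
O = -209 (O = Add(4, Mul(-1, Add(Add(9, -3899), 4103))) = Add(4, Mul(-1, Add(-3890, 4103))) = Add(4, Mul(-1, 213)) = Add(4, -213) = -209)
Add(Add(Function('B')(11), O), -24156) = Add(Add(11, -209), -24156) = Add(-198, -24156) = -24354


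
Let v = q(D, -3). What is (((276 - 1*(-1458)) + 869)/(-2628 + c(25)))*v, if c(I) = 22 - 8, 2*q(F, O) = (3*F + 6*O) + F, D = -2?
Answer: 33839/2614 ≈ 12.945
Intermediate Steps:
q(F, O) = 2*F + 3*O (q(F, O) = ((3*F + 6*O) + F)/2 = (4*F + 6*O)/2 = 2*F + 3*O)
v = -13 (v = 2*(-2) + 3*(-3) = -4 - 9 = -13)
c(I) = 14
(((276 - 1*(-1458)) + 869)/(-2628 + c(25)))*v = (((276 - 1*(-1458)) + 869)/(-2628 + 14))*(-13) = (((276 + 1458) + 869)/(-2614))*(-13) = ((1734 + 869)*(-1/2614))*(-13) = (2603*(-1/2614))*(-13) = -2603/2614*(-13) = 33839/2614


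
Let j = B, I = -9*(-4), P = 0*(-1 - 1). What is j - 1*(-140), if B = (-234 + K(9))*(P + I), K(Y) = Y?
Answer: -7960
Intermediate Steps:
P = 0 (P = 0*(-2) = 0)
I = 36
B = -8100 (B = (-234 + 9)*(0 + 36) = -225*36 = -8100)
j = -8100
j - 1*(-140) = -8100 - 1*(-140) = -8100 + 140 = -7960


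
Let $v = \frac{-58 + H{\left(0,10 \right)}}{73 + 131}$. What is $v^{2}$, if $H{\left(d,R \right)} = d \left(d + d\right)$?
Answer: $\frac{841}{10404} \approx 0.080834$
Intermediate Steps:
$H{\left(d,R \right)} = 2 d^{2}$ ($H{\left(d,R \right)} = d 2 d = 2 d^{2}$)
$v = - \frac{29}{102}$ ($v = \frac{-58 + 2 \cdot 0^{2}}{73 + 131} = \frac{-58 + 2 \cdot 0}{204} = \left(-58 + 0\right) \frac{1}{204} = \left(-58\right) \frac{1}{204} = - \frac{29}{102} \approx -0.28431$)
$v^{2} = \left(- \frac{29}{102}\right)^{2} = \frac{841}{10404}$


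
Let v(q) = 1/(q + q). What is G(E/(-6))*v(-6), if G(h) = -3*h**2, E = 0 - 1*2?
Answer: 1/36 ≈ 0.027778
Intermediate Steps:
E = -2 (E = 0 - 2 = -2)
v(q) = 1/(2*q)
G(E/(-6))*v(-6) = (-3*(-2/(-6))**2)*((1/2)/(-6)) = (-3*(-2*(-1/6))**2)*((1/2)*(-1/6)) = -3*(1/3)**2*(-1/12) = -3*1/9*(-1/12) = -1/3*(-1/12) = 1/36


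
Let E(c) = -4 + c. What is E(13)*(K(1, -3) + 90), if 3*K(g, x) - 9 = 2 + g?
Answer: 846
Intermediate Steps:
K(g, x) = 11/3 + g/3 (K(g, x) = 3 + (2 + g)/3 = 3 + (⅔ + g/3) = 11/3 + g/3)
E(13)*(K(1, -3) + 90) = (-4 + 13)*((11/3 + (⅓)*1) + 90) = 9*((11/3 + ⅓) + 90) = 9*(4 + 90) = 9*94 = 846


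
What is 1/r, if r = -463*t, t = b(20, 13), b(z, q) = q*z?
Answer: -1/120380 ≈ -8.3070e-6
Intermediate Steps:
t = 260 (t = 13*20 = 260)
r = -120380 (r = -463*260 = -120380)
1/r = 1/(-120380) = -1/120380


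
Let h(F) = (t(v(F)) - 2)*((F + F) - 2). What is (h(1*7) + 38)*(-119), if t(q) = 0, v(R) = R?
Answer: -1666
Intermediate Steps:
h(F) = 4 - 4*F (h(F) = (0 - 2)*((F + F) - 2) = -2*(2*F - 2) = -2*(-2 + 2*F) = 4 - 4*F)
(h(1*7) + 38)*(-119) = ((4 - 4*7) + 38)*(-119) = ((4 - 28) + 38)*(-119) = (-24 + 38)*(-119) = 14*(-119) = -1666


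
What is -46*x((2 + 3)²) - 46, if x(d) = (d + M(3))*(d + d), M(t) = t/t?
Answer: -59846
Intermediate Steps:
M(t) = 1
x(d) = 2*d*(1 + d) (x(d) = (d + 1)*(d + d) = (1 + d)*(2*d) = 2*d*(1 + d))
-46*x((2 + 3)²) - 46 = -92*(2 + 3)²*(1 + (2 + 3)²) - 46 = -92*5²*(1 + 5²) - 46 = -92*25*(1 + 25) - 46 = -92*25*26 - 46 = -46*1300 - 46 = -59800 - 46 = -59846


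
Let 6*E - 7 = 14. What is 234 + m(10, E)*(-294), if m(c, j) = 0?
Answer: 234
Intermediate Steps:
E = 7/2 (E = 7/6 + (⅙)*14 = 7/6 + 7/3 = 7/2 ≈ 3.5000)
234 + m(10, E)*(-294) = 234 + 0*(-294) = 234 + 0 = 234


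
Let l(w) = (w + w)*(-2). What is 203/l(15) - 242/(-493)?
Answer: -85559/29580 ≈ -2.8925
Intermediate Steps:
l(w) = -4*w (l(w) = (2*w)*(-2) = -4*w)
203/l(15) - 242/(-493) = 203/((-4*15)) - 242/(-493) = 203/(-60) - 242*(-1/493) = 203*(-1/60) + 242/493 = -203/60 + 242/493 = -85559/29580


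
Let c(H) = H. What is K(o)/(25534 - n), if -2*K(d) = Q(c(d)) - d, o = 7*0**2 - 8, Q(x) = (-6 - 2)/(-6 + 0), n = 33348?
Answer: 7/11721 ≈ 0.00059722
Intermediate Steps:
Q(x) = 4/3 (Q(x) = -8/(-6) = -8*(-1/6) = 4/3)
o = -8 (o = 7*0 - 8 = 0 - 8 = -8)
K(d) = -2/3 + d/2 (K(d) = -(4/3 - d)/2 = -2/3 + d/2)
K(o)/(25534 - n) = (-2/3 + (1/2)*(-8))/(25534 - 1*33348) = (-2/3 - 4)/(25534 - 33348) = -14/3/(-7814) = -14/3*(-1/7814) = 7/11721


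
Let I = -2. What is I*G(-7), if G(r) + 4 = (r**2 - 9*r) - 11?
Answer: -194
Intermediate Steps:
G(r) = -15 + r**2 - 9*r (G(r) = -4 + ((r**2 - 9*r) - 11) = -4 + (-11 + r**2 - 9*r) = -15 + r**2 - 9*r)
I*G(-7) = -2*(-15 + (-7)**2 - 9*(-7)) = -2*(-15 + 49 + 63) = -2*97 = -194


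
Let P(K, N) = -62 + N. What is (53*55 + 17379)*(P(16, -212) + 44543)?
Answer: 898395086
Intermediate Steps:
(53*55 + 17379)*(P(16, -212) + 44543) = (53*55 + 17379)*((-62 - 212) + 44543) = (2915 + 17379)*(-274 + 44543) = 20294*44269 = 898395086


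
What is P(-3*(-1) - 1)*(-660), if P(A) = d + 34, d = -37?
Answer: 1980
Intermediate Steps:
P(A) = -3 (P(A) = -37 + 34 = -3)
P(-3*(-1) - 1)*(-660) = -3*(-660) = 1980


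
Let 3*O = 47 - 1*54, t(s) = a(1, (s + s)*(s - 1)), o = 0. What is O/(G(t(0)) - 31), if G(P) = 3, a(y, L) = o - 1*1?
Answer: 1/12 ≈ 0.083333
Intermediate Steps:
a(y, L) = -1 (a(y, L) = 0 - 1*1 = 0 - 1 = -1)
t(s) = -1
O = -7/3 (O = (47 - 1*54)/3 = (47 - 54)/3 = (1/3)*(-7) = -7/3 ≈ -2.3333)
O/(G(t(0)) - 31) = -7/3/(3 - 31) = -7/3/(-28) = -1/28*(-7/3) = 1/12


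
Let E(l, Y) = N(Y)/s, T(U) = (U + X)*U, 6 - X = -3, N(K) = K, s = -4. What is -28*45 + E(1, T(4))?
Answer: -1273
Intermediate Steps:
X = 9 (X = 6 - 1*(-3) = 6 + 3 = 9)
T(U) = U*(9 + U) (T(U) = (U + 9)*U = (9 + U)*U = U*(9 + U))
E(l, Y) = -Y/4 (E(l, Y) = Y/(-4) = Y*(-1/4) = -Y/4)
-28*45 + E(1, T(4)) = -28*45 - (9 + 4) = -1260 - 13 = -1273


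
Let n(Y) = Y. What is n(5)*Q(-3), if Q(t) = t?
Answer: -15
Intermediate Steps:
n(5)*Q(-3) = 5*(-3) = -15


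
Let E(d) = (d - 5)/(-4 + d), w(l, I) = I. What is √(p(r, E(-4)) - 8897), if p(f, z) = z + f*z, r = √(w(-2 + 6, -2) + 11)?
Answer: I*√35570/2 ≈ 94.3*I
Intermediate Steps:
r = 3 (r = √(-2 + 11) = √9 = 3)
E(d) = (-5 + d)/(-4 + d)
√(p(r, E(-4)) - 8897) = √(((-5 - 4)/(-4 - 4))*(1 + 3) - 8897) = √((-9/(-8))*4 - 8897) = √(-⅛*(-9)*4 - 8897) = √((9/8)*4 - 8897) = √(9/2 - 8897) = √(-17785/2) = I*√35570/2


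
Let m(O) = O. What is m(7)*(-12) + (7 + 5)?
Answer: -72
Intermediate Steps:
m(7)*(-12) + (7 + 5) = 7*(-12) + (7 + 5) = -84 + 12 = -72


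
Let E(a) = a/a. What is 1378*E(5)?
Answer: 1378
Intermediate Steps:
E(a) = 1
1378*E(5) = 1378*1 = 1378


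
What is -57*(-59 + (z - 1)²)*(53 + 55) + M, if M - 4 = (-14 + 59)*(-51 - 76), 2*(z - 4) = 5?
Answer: 171274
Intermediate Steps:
z = 13/2 (z = 4 + (½)*5 = 4 + 5/2 = 13/2 ≈ 6.5000)
M = -5711 (M = 4 + (-14 + 59)*(-51 - 76) = 4 + 45*(-127) = 4 - 5715 = -5711)
-57*(-59 + (z - 1)²)*(53 + 55) + M = -57*(-59 + (13/2 - 1)²)*(53 + 55) - 5711 = -57*(-59 + (11/2)²)*108 - 5711 = -57*(-59 + 121/4)*108 - 5711 = -(-6555)*108/4 - 5711 = -57*(-3105) - 5711 = 176985 - 5711 = 171274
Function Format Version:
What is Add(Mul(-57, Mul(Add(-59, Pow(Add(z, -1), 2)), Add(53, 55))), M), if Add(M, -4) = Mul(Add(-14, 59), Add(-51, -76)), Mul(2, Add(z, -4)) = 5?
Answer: 171274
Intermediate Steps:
z = Rational(13, 2) (z = Add(4, Mul(Rational(1, 2), 5)) = Add(4, Rational(5, 2)) = Rational(13, 2) ≈ 6.5000)
M = -5711 (M = Add(4, Mul(Add(-14, 59), Add(-51, -76))) = Add(4, Mul(45, -127)) = Add(4, -5715) = -5711)
Add(Mul(-57, Mul(Add(-59, Pow(Add(z, -1), 2)), Add(53, 55))), M) = Add(Mul(-57, Mul(Add(-59, Pow(Add(Rational(13, 2), -1), 2)), Add(53, 55))), -5711) = Add(Mul(-57, Mul(Add(-59, Pow(Rational(11, 2), 2)), 108)), -5711) = Add(Mul(-57, Mul(Add(-59, Rational(121, 4)), 108)), -5711) = Add(Mul(-57, Mul(Rational(-115, 4), 108)), -5711) = Add(Mul(-57, -3105), -5711) = Add(176985, -5711) = 171274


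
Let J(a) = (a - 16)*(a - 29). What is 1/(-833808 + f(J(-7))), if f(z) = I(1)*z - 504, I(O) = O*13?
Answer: -1/823548 ≈ -1.2143e-6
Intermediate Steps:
J(a) = (-29 + a)*(-16 + a) (J(a) = (-16 + a)*(-29 + a) = (-29 + a)*(-16 + a))
I(O) = 13*O
f(z) = -504 + 13*z (f(z) = (13*1)*z - 504 = 13*z - 504 = -504 + 13*z)
1/(-833808 + f(J(-7))) = 1/(-833808 + (-504 + 13*(464 + (-7)² - 45*(-7)))) = 1/(-833808 + (-504 + 13*(464 + 49 + 315))) = 1/(-833808 + (-504 + 13*828)) = 1/(-833808 + (-504 + 10764)) = 1/(-833808 + 10260) = 1/(-823548) = -1/823548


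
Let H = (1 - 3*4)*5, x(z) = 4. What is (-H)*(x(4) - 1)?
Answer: 165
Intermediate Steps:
H = -55 (H = (1 - 12)*5 = -11*5 = -55)
(-H)*(x(4) - 1) = (-1*(-55))*(4 - 1) = 55*3 = 165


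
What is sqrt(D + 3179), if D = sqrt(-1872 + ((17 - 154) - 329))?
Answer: sqrt(3179 + I*sqrt(2338)) ≈ 56.384 + 0.4288*I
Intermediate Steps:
D = I*sqrt(2338) (D = sqrt(-1872 + (-137 - 329)) = sqrt(-1872 - 466) = sqrt(-2338) = I*sqrt(2338) ≈ 48.353*I)
sqrt(D + 3179) = sqrt(I*sqrt(2338) + 3179) = sqrt(3179 + I*sqrt(2338))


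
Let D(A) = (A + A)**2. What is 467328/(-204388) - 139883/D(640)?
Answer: -198565150451/83717324800 ≈ -2.3719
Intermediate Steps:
D(A) = 4*A**2 (D(A) = (2*A)**2 = 4*A**2)
467328/(-204388) - 139883/D(640) = 467328/(-204388) - 139883/(4*640**2) = 467328*(-1/204388) - 139883/(4*409600) = -116832/51097 - 139883/1638400 = -198565150451/83717324800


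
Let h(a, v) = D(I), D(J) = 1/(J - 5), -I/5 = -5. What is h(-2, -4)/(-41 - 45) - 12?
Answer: -20641/1720 ≈ -12.001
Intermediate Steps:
I = 25 (I = -5*(-5) = 25)
D(J) = 1/(-5 + J)
h(a, v) = 1/20 (h(a, v) = 1/(-5 + 25) = 1/20)
h(-2, -4)/(-41 - 45) - 12 = (1/20)/(-41 - 45) - 12 = (1/20)/(-86) - 12 = -1/86*1/20 - 12 = -1/1720 - 12 = -20641/1720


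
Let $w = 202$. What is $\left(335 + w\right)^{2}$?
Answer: $288369$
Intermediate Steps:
$\left(335 + w\right)^{2} = \left(335 + 202\right)^{2} = 537^{2} = 288369$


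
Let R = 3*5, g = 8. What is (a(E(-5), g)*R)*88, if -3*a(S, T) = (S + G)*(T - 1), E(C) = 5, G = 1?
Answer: -18480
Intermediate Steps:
R = 15
a(S, T) = -(1 + S)*(-1 + T)/3 (a(S, T) = -(S + 1)*(T - 1)/3 = -(1 + S)*(-1 + T)/3)
(a(E(-5), g)*R)*88 = ((⅓ - ⅓*8 + (⅓)*5 - ⅓*5*8)*15)*88 = ((⅓ - 8/3 + 5/3 - 40/3)*15)*88 = -14*15*88 = -210*88 = -18480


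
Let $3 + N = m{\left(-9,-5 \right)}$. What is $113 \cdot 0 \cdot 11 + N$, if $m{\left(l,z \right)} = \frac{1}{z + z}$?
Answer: $- \frac{31}{10} \approx -3.1$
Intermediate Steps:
$m{\left(l,z \right)} = \frac{1}{2 z}$
$N = - \frac{31}{10}$ ($N = -3 + \frac{1}{2 \left(-5\right)} = -3 + \frac{1}{2} \left(- \frac{1}{5}\right) = -3 - \frac{1}{10} = - \frac{31}{10} \approx -3.1$)
$113 \cdot 0 \cdot 11 + N = 113 \cdot 0 \cdot 11 - \frac{31}{10} = 113 \cdot 0 - \frac{31}{10} = 0 - \frac{31}{10} = - \frac{31}{10}$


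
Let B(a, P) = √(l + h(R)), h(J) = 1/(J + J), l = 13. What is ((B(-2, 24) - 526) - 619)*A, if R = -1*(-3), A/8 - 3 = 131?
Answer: -1227440 + 536*√474/3 ≈ -1.2236e+6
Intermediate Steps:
A = 1072 (A = 24 + 8*131 = 24 + 1048 = 1072)
R = 3
h(J) = 1/(2*J)
B(a, P) = √474/6 (B(a, P) = √(13 + (½)/3) = √(13 + (½)*(⅓)) = √(13 + ⅙) = √(79/6) = √474/6)
((B(-2, 24) - 526) - 619)*A = ((√474/6 - 526) - 619)*1072 = ((-526 + √474/6) - 619)*1072 = (-1145 + √474/6)*1072 = -1227440 + 536*√474/3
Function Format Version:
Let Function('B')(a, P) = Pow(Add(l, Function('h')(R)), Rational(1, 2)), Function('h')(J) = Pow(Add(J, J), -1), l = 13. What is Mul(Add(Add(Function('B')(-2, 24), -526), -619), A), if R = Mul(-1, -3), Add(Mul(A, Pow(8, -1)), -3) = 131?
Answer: Add(-1227440, Mul(Rational(536, 3), Pow(474, Rational(1, 2)))) ≈ -1.2236e+6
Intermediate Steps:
A = 1072 (A = Add(24, Mul(8, 131)) = Add(24, 1048) = 1072)
R = 3
Function('h')(J) = Mul(Rational(1, 2), Pow(J, -1)) (Function('h')(J) = Pow(Mul(2, J), -1) = Mul(Rational(1, 2), Pow(J, -1)))
Function('B')(a, P) = Mul(Rational(1, 6), Pow(474, Rational(1, 2))) (Function('B')(a, P) = Pow(Add(13, Mul(Rational(1, 2), Pow(3, -1))), Rational(1, 2)) = Pow(Add(13, Mul(Rational(1, 2), Rational(1, 3))), Rational(1, 2)) = Pow(Add(13, Rational(1, 6)), Rational(1, 2)) = Pow(Rational(79, 6), Rational(1, 2)) = Mul(Rational(1, 6), Pow(474, Rational(1, 2))))
Mul(Add(Add(Function('B')(-2, 24), -526), -619), A) = Mul(Add(Add(Mul(Rational(1, 6), Pow(474, Rational(1, 2))), -526), -619), 1072) = Mul(Add(Add(-526, Mul(Rational(1, 6), Pow(474, Rational(1, 2)))), -619), 1072) = Mul(Add(-1145, Mul(Rational(1, 6), Pow(474, Rational(1, 2)))), 1072) = Add(-1227440, Mul(Rational(536, 3), Pow(474, Rational(1, 2))))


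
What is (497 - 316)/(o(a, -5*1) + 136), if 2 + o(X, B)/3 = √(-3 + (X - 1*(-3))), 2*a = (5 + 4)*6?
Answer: 23530/16657 - 1629*√3/16657 ≈ 1.2432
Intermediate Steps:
a = 27 (a = ((5 + 4)*6)/2 = (9*6)/2 = (½)*54 = 27)
o(X, B) = -6 + 3*√X (o(X, B) = -6 + 3*√(-3 + (X - 1*(-3))) = -6 + 3*√(-3 + (X + 3)) = -6 + 3*√(-3 + (3 + X)) = -6 + 3*√X)
(497 - 316)/(o(a, -5*1) + 136) = (497 - 316)/((-6 + 3*√27) + 136) = 181/((-6 + 3*(3*√3)) + 136) = 181/((-6 + 9*√3) + 136) = 181/(130 + 9*√3)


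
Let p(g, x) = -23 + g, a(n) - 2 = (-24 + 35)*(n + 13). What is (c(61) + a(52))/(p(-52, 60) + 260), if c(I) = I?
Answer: 778/185 ≈ 4.2054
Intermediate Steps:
a(n) = 145 + 11*n (a(n) = 2 + (-24 + 35)*(n + 13) = 2 + 11*(13 + n) = 2 + (143 + 11*n) = 145 + 11*n)
(c(61) + a(52))/(p(-52, 60) + 260) = (61 + (145 + 11*52))/((-23 - 52) + 260) = (61 + (145 + 572))/(-75 + 260) = (61 + 717)/185 = 778*(1/185) = 778/185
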